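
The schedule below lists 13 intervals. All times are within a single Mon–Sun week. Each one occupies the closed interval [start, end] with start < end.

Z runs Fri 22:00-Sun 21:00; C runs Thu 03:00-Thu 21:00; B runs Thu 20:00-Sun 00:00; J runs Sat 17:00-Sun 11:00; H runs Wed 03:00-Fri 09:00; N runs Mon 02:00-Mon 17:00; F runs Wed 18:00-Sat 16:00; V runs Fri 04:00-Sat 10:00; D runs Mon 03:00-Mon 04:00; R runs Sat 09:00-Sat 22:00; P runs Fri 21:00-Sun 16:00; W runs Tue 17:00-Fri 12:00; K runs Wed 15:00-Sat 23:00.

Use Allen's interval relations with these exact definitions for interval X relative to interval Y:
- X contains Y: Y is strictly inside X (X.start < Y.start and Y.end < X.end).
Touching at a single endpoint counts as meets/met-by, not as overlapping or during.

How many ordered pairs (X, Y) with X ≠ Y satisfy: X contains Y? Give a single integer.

Checking all 156 ordered pairs for relation 'contains'; matching pairs in alphabetical order:
(B, R): B contains R ✓
(B, V): B contains V ✓
(F, C): F contains C ✓
(F, V): F contains V ✓
(H, C): H contains C ✓
(K, C): K contains C ✓
(K, F): K contains F ✓
(K, R): K contains R ✓
(K, V): K contains V ✓
(N, D): N contains D ✓
(P, J): P contains J ✓
(P, R): P contains R ✓
(W, C): W contains C ✓
(W, H): W contains H ✓
(Z, J): Z contains J ✓
(Z, R): Z contains R ✓
Count: 16.

16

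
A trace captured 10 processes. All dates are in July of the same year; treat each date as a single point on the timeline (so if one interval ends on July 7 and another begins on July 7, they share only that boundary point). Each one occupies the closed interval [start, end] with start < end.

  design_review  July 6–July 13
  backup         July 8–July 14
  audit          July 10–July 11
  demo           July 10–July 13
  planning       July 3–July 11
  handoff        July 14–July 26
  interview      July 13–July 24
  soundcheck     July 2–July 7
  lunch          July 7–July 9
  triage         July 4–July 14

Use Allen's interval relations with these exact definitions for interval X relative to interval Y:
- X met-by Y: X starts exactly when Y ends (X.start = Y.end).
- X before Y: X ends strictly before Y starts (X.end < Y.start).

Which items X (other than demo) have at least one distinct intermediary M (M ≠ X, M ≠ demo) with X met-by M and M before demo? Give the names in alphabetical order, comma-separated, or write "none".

Target demo = [July 10, July 13].
Intermediaries M with M before demo: lunch, soundcheck.
Via lunch — items with X met-by lunch: none.
Via soundcheck — items with X met-by soundcheck: lunch.
Union: lunch.

lunch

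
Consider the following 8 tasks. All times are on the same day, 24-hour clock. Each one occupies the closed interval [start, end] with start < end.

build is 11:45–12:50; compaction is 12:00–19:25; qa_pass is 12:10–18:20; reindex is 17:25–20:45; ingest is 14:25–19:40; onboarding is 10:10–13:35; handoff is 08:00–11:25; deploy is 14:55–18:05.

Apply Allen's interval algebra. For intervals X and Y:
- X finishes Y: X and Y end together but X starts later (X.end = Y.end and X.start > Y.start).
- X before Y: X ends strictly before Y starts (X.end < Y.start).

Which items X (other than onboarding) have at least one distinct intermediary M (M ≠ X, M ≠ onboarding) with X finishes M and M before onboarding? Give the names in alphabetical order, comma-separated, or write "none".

Target onboarding = [10:10, 13:35].
Intermediaries M with M before onboarding: none.
Union: none.

none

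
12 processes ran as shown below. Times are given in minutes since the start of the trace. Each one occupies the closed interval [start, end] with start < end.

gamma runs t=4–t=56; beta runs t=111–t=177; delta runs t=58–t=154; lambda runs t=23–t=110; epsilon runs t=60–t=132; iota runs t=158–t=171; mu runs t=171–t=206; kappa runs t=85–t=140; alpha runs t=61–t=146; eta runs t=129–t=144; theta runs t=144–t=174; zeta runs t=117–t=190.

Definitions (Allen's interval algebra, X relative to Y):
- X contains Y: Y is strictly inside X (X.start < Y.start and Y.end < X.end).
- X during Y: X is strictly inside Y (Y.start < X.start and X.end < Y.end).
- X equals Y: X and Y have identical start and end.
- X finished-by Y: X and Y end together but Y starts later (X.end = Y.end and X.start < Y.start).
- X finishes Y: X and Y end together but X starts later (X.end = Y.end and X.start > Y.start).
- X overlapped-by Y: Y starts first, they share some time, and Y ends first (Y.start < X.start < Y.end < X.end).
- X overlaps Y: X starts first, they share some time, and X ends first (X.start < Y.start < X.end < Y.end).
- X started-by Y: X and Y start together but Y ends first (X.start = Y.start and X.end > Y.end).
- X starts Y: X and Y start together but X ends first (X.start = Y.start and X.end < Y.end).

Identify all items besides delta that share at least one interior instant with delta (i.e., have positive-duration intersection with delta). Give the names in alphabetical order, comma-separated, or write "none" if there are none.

alpha, beta, epsilon, eta, kappa, lambda, theta, zeta

Target delta = [t=58, t=154].
alpha [t=61, t=146] → during → yes.
beta [t=111, t=177] → overlapped-by → yes.
epsilon [t=60, t=132] → during → yes.
eta [t=129, t=144] → during → yes.
gamma [t=4, t=56] → before → no.
iota [t=158, t=171] → after → no.
kappa [t=85, t=140] → during → yes.
lambda [t=23, t=110] → overlaps → yes.
mu [t=171, t=206] → after → no.
theta [t=144, t=174] → overlapped-by → yes.
zeta [t=117, t=190] → overlapped-by → yes.
Result: alpha, beta, epsilon, eta, kappa, lambda, theta, zeta.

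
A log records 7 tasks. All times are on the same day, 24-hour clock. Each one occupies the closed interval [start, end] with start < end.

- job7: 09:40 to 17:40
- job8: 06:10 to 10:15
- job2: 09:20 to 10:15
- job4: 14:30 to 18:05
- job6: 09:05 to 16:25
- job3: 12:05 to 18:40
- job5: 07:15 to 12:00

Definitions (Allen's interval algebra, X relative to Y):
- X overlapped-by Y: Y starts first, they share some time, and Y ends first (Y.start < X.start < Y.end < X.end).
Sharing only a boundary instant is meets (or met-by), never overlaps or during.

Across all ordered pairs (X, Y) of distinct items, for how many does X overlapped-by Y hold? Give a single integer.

Checking all 42 ordered pairs for relation 'overlapped-by'; matching pairs in alphabetical order:
(job3, job6): job3 overlapped-by job6 ✓
(job3, job7): job3 overlapped-by job7 ✓
(job4, job6): job4 overlapped-by job6 ✓
(job4, job7): job4 overlapped-by job7 ✓
(job5, job8): job5 overlapped-by job8 ✓
(job6, job5): job6 overlapped-by job5 ✓
(job6, job8): job6 overlapped-by job8 ✓
(job7, job2): job7 overlapped-by job2 ✓
(job7, job5): job7 overlapped-by job5 ✓
(job7, job6): job7 overlapped-by job6 ✓
(job7, job8): job7 overlapped-by job8 ✓
Count: 11.

11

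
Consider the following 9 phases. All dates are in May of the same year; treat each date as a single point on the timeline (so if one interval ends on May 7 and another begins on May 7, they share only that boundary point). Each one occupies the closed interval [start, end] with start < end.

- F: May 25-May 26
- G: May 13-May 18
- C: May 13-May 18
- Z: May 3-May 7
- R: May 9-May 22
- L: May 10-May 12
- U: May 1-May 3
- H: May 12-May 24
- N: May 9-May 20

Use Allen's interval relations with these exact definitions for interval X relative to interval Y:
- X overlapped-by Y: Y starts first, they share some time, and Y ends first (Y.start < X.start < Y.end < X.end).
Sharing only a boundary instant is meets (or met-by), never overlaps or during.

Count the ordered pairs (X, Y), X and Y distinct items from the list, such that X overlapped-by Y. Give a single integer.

2

Checking all 72 ordered pairs for relation 'overlapped-by'; matching pairs in alphabetical order:
(H, N): H overlapped-by N ✓
(H, R): H overlapped-by R ✓
Count: 2.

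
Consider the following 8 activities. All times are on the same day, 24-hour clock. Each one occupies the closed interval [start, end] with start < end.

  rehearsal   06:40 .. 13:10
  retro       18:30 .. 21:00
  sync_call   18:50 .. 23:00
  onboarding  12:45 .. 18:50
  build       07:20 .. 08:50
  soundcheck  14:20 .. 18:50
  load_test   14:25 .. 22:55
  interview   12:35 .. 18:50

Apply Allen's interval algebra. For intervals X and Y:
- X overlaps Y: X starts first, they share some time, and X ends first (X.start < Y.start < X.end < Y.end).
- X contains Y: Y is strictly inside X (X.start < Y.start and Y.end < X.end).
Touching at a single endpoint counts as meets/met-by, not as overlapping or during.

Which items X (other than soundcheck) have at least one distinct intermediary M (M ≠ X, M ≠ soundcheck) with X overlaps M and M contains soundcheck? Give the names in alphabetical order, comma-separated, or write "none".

Target soundcheck = [14:20, 18:50].
Intermediaries M with M contains soundcheck: none.
Union: none.

none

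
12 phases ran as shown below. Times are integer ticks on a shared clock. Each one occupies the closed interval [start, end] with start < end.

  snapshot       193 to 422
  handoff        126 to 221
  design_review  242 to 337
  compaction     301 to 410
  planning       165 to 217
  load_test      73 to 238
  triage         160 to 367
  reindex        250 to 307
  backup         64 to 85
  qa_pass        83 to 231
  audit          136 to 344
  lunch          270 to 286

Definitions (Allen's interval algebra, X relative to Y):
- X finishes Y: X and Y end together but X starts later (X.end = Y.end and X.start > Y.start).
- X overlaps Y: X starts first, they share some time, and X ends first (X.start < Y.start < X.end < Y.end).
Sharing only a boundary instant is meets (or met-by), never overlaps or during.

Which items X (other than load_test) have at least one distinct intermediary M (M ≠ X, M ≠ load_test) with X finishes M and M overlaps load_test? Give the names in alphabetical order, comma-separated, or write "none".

Target load_test = [73, 238].
Intermediaries M with M overlaps load_test: backup.
Via backup — items with X finishes backup: none.
Union: none.

none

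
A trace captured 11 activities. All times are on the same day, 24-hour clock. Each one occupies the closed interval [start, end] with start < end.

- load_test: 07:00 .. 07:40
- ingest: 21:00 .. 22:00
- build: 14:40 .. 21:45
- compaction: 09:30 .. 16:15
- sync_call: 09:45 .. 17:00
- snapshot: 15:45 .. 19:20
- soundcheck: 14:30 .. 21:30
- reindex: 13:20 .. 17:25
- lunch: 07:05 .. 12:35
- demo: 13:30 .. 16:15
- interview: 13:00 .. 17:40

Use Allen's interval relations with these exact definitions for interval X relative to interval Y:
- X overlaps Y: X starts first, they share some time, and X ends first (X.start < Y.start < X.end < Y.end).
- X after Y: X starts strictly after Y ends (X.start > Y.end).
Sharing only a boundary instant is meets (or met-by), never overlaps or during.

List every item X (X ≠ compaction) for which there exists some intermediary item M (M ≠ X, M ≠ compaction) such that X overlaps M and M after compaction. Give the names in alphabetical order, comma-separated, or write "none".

build, soundcheck

Target compaction = [09:30, 16:15].
Intermediaries M with M after compaction: ingest.
Via ingest — items with X overlaps ingest: build, soundcheck.
Union: build, soundcheck.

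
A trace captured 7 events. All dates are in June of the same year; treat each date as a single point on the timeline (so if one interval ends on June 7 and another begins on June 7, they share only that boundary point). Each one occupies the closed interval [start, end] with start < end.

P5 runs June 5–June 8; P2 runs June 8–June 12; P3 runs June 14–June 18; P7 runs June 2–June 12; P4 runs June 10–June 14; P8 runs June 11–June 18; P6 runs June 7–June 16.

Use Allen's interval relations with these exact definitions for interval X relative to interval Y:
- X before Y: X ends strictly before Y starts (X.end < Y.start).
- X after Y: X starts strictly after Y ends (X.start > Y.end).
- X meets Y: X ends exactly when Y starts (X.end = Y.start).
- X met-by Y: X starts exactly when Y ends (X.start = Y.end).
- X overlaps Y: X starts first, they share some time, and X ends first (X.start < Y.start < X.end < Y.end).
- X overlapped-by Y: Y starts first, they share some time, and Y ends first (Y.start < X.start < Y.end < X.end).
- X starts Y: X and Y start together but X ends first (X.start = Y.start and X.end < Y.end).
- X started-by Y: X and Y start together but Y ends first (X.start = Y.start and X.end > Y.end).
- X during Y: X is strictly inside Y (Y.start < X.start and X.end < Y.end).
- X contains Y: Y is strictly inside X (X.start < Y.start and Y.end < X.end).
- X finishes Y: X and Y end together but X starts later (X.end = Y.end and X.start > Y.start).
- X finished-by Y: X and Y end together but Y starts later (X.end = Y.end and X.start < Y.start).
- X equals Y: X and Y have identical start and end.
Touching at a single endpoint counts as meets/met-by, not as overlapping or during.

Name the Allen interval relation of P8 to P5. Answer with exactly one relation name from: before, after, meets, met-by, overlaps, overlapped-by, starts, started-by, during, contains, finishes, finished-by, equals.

P8 = [June 11, June 18]; P5 = [June 5, June 8].
Compare endpoints: P8.start > P5.start, P8.start > P5.end, P8.end > P5.start, P8.end > P5.end.
That pattern is 'after'.

after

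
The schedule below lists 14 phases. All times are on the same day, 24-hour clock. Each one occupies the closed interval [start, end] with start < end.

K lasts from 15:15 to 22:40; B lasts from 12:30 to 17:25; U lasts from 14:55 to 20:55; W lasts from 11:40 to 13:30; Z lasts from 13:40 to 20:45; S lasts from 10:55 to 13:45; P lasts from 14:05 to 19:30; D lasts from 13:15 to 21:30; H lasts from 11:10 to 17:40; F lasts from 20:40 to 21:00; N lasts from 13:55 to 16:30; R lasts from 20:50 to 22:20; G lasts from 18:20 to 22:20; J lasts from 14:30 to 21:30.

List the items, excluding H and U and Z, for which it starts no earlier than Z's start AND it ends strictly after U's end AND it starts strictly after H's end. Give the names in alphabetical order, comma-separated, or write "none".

F, G, R

Conditions: its start is no earlier than Z's start (X.start >= 13:40) AND its end is strictly after U's end (X.end > 20:55) AND its start is strictly after H's end (X.start > 17:40).
B: start 12:30 >= 13:40? ✗; end 17:25 > 20:55? ✗; start 12:30 > 17:40? ✗ → no.
D: start 13:15 >= 13:40? ✗; end 21:30 > 20:55? ✓; start 13:15 > 17:40? ✗ → no.
F: start 20:40 >= 13:40? ✓; end 21:00 > 20:55? ✓; start 20:40 > 17:40? ✓ → yes.
G: start 18:20 >= 13:40? ✓; end 22:20 > 20:55? ✓; start 18:20 > 17:40? ✓ → yes.
J: start 14:30 >= 13:40? ✓; end 21:30 > 20:55? ✓; start 14:30 > 17:40? ✗ → no.
K: start 15:15 >= 13:40? ✓; end 22:40 > 20:55? ✓; start 15:15 > 17:40? ✗ → no.
N: start 13:55 >= 13:40? ✓; end 16:30 > 20:55? ✗; start 13:55 > 17:40? ✗ → no.
P: start 14:05 >= 13:40? ✓; end 19:30 > 20:55? ✗; start 14:05 > 17:40? ✗ → no.
R: start 20:50 >= 13:40? ✓; end 22:20 > 20:55? ✓; start 20:50 > 17:40? ✓ → yes.
S: start 10:55 >= 13:40? ✗; end 13:45 > 20:55? ✗; start 10:55 > 17:40? ✗ → no.
W: start 11:40 >= 13:40? ✗; end 13:30 > 20:55? ✗; start 11:40 > 17:40? ✗ → no.
Result: F, G, R.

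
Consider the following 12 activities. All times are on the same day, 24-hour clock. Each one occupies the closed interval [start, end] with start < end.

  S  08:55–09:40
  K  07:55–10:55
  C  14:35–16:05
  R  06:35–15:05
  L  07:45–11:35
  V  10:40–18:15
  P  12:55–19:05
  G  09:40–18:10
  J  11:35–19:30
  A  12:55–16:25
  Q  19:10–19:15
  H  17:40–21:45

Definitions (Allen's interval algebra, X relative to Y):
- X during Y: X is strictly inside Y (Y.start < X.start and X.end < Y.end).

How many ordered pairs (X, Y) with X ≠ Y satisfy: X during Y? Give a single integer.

Checking all 132 ordered pairs for relation 'during'; matching pairs in alphabetical order:
(A, G): A during G ✓
(A, J): A during J ✓
(A, V): A during V ✓
(C, A): C during A ✓
(C, G): C during G ✓
(C, J): C during J ✓
(C, P): C during P ✓
(C, V): C during V ✓
(K, L): K during L ✓
(K, R): K during R ✓
(L, R): L during R ✓
(P, J): P during J ✓
(Q, H): Q during H ✓
(Q, J): Q during J ✓
(S, K): S during K ✓
(S, L): S during L ✓
(S, R): S during R ✓
Count: 17.

17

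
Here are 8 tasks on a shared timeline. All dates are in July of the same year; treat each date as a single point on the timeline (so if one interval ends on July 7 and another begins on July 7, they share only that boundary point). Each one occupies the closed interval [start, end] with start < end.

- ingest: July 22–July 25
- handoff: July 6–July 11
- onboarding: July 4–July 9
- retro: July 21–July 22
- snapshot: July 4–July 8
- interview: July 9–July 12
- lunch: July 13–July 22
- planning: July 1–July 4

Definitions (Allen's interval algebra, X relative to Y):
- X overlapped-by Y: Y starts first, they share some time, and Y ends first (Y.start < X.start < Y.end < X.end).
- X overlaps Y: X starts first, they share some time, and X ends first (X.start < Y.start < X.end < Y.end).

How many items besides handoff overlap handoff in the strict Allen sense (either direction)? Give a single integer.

3

Target handoff = [July 6, July 11].
ingest [July 22, July 25] → after → no.
interview [July 9, July 12] → overlapped-by → counts.
lunch [July 13, July 22] → after → no.
onboarding [July 4, July 9] → overlaps → counts.
planning [July 1, July 4] → before → no.
retro [July 21, July 22] → after → no.
snapshot [July 4, July 8] → overlaps → counts.
Total: 3.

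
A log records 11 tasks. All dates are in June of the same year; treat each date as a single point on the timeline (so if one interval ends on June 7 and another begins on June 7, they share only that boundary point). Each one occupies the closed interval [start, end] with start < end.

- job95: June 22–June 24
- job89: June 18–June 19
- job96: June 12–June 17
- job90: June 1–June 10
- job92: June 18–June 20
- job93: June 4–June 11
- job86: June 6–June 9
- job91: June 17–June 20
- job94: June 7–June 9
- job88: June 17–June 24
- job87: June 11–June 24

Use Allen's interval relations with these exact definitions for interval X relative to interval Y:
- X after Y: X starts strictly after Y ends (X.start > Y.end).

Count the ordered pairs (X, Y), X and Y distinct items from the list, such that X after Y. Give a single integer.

Checking all 110 ordered pairs for relation 'after'; matching pairs in alphabetical order:
(job87, job86): job87 after job86 ✓
(job87, job90): job87 after job90 ✓
(job87, job94): job87 after job94 ✓
(job88, job86): job88 after job86 ✓
(job88, job90): job88 after job90 ✓
(job88, job93): job88 after job93 ✓
(job88, job94): job88 after job94 ✓
(job89, job86): job89 after job86 ✓
(job89, job90): job89 after job90 ✓
(job89, job93): job89 after job93 ✓
(job89, job94): job89 after job94 ✓
(job89, job96): job89 after job96 ✓
(job91, job86): job91 after job86 ✓
(job91, job90): job91 after job90 ✓
(job91, job93): job91 after job93 ✓
(job91, job94): job91 after job94 ✓
(job92, job86): job92 after job86 ✓
(job92, job90): job92 after job90 ✓
(job92, job93): job92 after job93 ✓
(job92, job94): job92 after job94 ✓
(job92, job96): job92 after job96 ✓
(job95, job86): job95 after job86 ✓
(job95, job89): job95 after job89 ✓
(job95, job90): job95 after job90 ✓
... plus 9 further pairs not listed.
Count: 33.

33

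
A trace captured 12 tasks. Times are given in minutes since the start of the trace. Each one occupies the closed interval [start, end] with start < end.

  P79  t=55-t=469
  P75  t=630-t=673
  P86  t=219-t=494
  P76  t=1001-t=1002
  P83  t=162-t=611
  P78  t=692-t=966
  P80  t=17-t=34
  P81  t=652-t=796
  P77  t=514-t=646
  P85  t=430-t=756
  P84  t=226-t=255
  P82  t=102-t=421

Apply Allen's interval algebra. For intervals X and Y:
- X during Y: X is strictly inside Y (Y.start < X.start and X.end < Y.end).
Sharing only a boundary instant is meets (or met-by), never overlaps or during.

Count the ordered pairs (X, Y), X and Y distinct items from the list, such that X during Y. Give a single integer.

8

Checking all 132 ordered pairs for relation 'during'; matching pairs in alphabetical order:
(P75, P85): P75 during P85 ✓
(P77, P85): P77 during P85 ✓
(P82, P79): P82 during P79 ✓
(P84, P79): P84 during P79 ✓
(P84, P82): P84 during P82 ✓
(P84, P83): P84 during P83 ✓
(P84, P86): P84 during P86 ✓
(P86, P83): P86 during P83 ✓
Count: 8.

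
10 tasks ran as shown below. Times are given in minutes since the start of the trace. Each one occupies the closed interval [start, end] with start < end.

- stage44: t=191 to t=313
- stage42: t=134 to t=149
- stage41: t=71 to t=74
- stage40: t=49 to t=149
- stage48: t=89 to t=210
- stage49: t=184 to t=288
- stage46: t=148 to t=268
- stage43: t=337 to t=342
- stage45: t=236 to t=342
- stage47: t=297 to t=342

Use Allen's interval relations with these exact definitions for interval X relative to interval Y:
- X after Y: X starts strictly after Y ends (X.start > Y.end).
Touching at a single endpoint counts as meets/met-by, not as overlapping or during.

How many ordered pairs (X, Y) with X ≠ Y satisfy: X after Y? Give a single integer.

Checking all 90 ordered pairs for relation 'after'; matching pairs in alphabetical order:
(stage42, stage41): stage42 after stage41 ✓
(stage43, stage40): stage43 after stage40 ✓
(stage43, stage41): stage43 after stage41 ✓
(stage43, stage42): stage43 after stage42 ✓
(stage43, stage44): stage43 after stage44 ✓
(stage43, stage46): stage43 after stage46 ✓
(stage43, stage48): stage43 after stage48 ✓
(stage43, stage49): stage43 after stage49 ✓
(stage44, stage40): stage44 after stage40 ✓
(stage44, stage41): stage44 after stage41 ✓
(stage44, stage42): stage44 after stage42 ✓
(stage45, stage40): stage45 after stage40 ✓
(stage45, stage41): stage45 after stage41 ✓
(stage45, stage42): stage45 after stage42 ✓
(stage45, stage48): stage45 after stage48 ✓
(stage46, stage41): stage46 after stage41 ✓
(stage47, stage40): stage47 after stage40 ✓
(stage47, stage41): stage47 after stage41 ✓
(stage47, stage42): stage47 after stage42 ✓
(stage47, stage46): stage47 after stage46 ✓
(stage47, stage48): stage47 after stage48 ✓
(stage47, stage49): stage47 after stage49 ✓
(stage48, stage41): stage48 after stage41 ✓
(stage49, stage40): stage49 after stage40 ✓
... plus 2 further pairs not listed.
Count: 26.

26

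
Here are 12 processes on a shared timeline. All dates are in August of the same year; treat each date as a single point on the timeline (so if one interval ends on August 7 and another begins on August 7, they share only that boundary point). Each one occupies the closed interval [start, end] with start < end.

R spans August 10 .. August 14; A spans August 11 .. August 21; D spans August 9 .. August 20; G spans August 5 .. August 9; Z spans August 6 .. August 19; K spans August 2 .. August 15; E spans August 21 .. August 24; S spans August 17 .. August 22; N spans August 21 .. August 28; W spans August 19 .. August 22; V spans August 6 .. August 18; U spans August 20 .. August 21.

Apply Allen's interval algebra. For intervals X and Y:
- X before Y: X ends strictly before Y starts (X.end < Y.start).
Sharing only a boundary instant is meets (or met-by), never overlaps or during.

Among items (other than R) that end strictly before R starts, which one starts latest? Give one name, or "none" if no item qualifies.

G

Target R = [August 10, August 14].
A [August 11, August 21] → overlapped-by → excluded.
D [August 9, August 20] → contains → excluded.
E [August 21, August 24] → after → excluded.
G [August 5, August 9] → before → candidate.
K [August 2, August 15] → contains → excluded.
N [August 21, August 28] → after → excluded.
S [August 17, August 22] → after → excluded.
U [August 20, August 21] → after → excluded.
V [August 6, August 18] → contains → excluded.
W [August 19, August 22] → after → excluded.
Z [August 6, August 19] → contains → excluded.
Among candidates, latest start is August 5 → G.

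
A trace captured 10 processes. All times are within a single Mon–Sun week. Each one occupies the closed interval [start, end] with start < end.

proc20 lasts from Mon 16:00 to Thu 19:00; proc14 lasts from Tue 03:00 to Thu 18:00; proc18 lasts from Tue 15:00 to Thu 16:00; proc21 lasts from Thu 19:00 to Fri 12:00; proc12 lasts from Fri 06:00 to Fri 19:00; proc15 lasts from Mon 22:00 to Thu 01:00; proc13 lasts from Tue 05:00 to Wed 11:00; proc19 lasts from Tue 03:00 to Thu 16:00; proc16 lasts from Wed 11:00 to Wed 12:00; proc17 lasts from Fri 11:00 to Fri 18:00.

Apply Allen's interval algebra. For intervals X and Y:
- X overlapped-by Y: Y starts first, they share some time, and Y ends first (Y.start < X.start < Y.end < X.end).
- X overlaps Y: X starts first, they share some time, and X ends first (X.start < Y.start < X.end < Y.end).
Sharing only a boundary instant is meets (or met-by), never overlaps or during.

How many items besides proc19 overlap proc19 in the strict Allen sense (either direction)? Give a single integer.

1

Target proc19 = [Tue 03:00, Thu 16:00].
proc12 [Fri 06:00, Fri 19:00] → after → no.
proc13 [Tue 05:00, Wed 11:00] → during → no.
proc14 [Tue 03:00, Thu 18:00] → started-by → no.
proc15 [Mon 22:00, Thu 01:00] → overlaps → counts.
proc16 [Wed 11:00, Wed 12:00] → during → no.
proc17 [Fri 11:00, Fri 18:00] → after → no.
proc18 [Tue 15:00, Thu 16:00] → finishes → no.
proc20 [Mon 16:00, Thu 19:00] → contains → no.
proc21 [Thu 19:00, Fri 12:00] → after → no.
Total: 1.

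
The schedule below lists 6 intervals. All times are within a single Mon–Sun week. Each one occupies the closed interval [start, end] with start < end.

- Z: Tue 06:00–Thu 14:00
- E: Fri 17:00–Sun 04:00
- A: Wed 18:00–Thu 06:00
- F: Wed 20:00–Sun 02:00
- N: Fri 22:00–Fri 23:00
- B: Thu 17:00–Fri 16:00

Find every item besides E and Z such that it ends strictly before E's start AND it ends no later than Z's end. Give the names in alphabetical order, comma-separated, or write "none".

A

Conditions: its end is strictly before E's start (X.end < Fri 17:00) AND its end is no later than Z's end (X.end <= Thu 14:00).
A: end Thu 06:00 < Fri 17:00? ✓; end Thu 06:00 <= Thu 14:00? ✓ → yes.
B: end Fri 16:00 < Fri 17:00? ✓; end Fri 16:00 <= Thu 14:00? ✗ → no.
F: end Sun 02:00 < Fri 17:00? ✗; end Sun 02:00 <= Thu 14:00? ✗ → no.
N: end Fri 23:00 < Fri 17:00? ✗; end Fri 23:00 <= Thu 14:00? ✗ → no.
Result: A.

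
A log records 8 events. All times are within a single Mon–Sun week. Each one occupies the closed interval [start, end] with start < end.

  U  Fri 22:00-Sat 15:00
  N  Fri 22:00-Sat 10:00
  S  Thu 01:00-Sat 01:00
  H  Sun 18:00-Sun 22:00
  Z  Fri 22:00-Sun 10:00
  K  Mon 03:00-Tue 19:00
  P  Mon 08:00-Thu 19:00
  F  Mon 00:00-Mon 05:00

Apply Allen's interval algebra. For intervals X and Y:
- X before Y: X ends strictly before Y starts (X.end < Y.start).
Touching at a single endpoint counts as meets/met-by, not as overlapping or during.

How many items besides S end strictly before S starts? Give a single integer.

Target S = [Thu 01:00, Sat 01:00].
F [Mon 00:00, Mon 05:00] → before → counts.
H [Sun 18:00, Sun 22:00] → after → no.
K [Mon 03:00, Tue 19:00] → before → counts.
N [Fri 22:00, Sat 10:00] → overlapped-by → no.
P [Mon 08:00, Thu 19:00] → overlaps → no.
U [Fri 22:00, Sat 15:00] → overlapped-by → no.
Z [Fri 22:00, Sun 10:00] → overlapped-by → no.
Total: 2.

2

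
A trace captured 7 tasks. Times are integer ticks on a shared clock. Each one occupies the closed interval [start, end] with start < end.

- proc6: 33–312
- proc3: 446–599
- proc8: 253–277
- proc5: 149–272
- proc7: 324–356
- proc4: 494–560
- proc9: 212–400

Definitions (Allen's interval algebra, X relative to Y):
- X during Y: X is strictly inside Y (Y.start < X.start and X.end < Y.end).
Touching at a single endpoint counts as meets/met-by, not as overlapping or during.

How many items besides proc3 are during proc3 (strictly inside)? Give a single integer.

1

Target proc3 = [446, 599].
proc4 [494, 560] → during → counts.
proc5 [149, 272] → before → no.
proc6 [33, 312] → before → no.
proc7 [324, 356] → before → no.
proc8 [253, 277] → before → no.
proc9 [212, 400] → before → no.
Total: 1.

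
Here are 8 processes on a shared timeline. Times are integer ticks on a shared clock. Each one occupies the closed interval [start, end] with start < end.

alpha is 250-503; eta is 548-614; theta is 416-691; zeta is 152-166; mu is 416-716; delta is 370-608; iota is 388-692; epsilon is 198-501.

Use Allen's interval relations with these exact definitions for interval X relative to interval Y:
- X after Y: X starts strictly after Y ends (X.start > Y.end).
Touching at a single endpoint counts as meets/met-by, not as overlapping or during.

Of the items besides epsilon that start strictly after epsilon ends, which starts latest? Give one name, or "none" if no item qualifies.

Target epsilon = [198, 501].
alpha [250, 503] → overlapped-by → excluded.
delta [370, 608] → overlapped-by → excluded.
eta [548, 614] → after → candidate.
iota [388, 692] → overlapped-by → excluded.
mu [416, 716] → overlapped-by → excluded.
theta [416, 691] → overlapped-by → excluded.
zeta [152, 166] → before → excluded.
Among candidates, latest start is 548 → eta.

eta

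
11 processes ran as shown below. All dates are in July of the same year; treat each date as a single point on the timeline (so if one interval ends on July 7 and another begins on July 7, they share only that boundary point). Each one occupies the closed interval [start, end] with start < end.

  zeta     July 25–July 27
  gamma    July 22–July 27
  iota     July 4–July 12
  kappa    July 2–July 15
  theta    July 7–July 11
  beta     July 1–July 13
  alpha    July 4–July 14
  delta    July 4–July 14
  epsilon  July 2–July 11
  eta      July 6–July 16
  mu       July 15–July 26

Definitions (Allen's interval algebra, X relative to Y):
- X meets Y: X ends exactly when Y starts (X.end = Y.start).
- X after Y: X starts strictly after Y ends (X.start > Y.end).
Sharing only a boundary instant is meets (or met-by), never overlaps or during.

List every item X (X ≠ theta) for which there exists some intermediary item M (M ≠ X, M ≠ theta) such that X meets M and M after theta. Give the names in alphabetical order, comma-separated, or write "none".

kappa

Target theta = [July 7, July 11].
Intermediaries M with M after theta: gamma, mu, zeta.
Via gamma — items with X meets gamma: none.
Via mu — items with X meets mu: kappa.
Via zeta — items with X meets zeta: none.
Union: kappa.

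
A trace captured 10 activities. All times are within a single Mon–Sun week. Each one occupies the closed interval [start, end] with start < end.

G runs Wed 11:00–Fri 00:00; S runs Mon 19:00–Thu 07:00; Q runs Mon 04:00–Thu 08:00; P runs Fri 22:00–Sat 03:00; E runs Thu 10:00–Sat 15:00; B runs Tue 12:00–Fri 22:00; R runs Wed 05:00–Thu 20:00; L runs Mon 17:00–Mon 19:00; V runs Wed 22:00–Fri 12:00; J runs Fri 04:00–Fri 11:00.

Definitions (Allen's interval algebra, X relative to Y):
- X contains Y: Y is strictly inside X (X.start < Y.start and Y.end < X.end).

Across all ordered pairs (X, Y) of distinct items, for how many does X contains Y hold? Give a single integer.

Checking all 90 ordered pairs for relation 'contains'; matching pairs in alphabetical order:
(B, G): B contains G ✓
(B, J): B contains J ✓
(B, R): B contains R ✓
(B, V): B contains V ✓
(E, J): E contains J ✓
(E, P): E contains P ✓
(Q, L): Q contains L ✓
(Q, S): Q contains S ✓
(V, J): V contains J ✓
Count: 9.

9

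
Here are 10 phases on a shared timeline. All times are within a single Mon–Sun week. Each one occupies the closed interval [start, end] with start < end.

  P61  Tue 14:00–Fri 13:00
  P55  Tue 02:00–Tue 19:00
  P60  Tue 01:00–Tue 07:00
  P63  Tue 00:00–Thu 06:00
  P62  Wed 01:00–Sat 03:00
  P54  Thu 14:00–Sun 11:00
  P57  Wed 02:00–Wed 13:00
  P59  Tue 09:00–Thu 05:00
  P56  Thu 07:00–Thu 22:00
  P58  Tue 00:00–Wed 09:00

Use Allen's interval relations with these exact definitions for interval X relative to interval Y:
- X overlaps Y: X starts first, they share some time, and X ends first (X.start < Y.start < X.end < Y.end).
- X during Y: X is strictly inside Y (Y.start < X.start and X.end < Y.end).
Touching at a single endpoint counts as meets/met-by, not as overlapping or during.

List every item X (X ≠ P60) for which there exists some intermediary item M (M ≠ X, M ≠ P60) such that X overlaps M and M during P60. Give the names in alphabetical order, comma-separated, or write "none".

Target P60 = [Tue 01:00, Tue 07:00].
Intermediaries M with M during P60: none.
Union: none.

none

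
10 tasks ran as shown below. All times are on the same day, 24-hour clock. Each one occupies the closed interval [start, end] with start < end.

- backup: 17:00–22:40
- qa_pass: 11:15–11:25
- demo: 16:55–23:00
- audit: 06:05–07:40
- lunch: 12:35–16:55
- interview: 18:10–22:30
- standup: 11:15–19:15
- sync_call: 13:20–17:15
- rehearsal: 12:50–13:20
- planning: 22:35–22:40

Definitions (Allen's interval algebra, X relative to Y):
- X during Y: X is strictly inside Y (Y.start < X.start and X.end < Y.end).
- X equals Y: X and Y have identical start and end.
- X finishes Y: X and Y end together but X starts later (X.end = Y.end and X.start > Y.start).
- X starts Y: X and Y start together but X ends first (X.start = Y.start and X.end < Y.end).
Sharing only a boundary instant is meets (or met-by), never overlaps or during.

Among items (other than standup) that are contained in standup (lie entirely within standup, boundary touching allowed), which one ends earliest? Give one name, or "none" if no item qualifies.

Target standup = [11:15, 19:15].
audit [06:05, 07:40] → before → excluded.
backup [17:00, 22:40] → overlapped-by → excluded.
demo [16:55, 23:00] → overlapped-by → excluded.
interview [18:10, 22:30] → overlapped-by → excluded.
lunch [12:35, 16:55] → during → candidate.
planning [22:35, 22:40] → after → excluded.
qa_pass [11:15, 11:25] → starts → candidate.
rehearsal [12:50, 13:20] → during → candidate.
sync_call [13:20, 17:15] → during → candidate.
Among candidates, earliest end is 11:25 → qa_pass.

qa_pass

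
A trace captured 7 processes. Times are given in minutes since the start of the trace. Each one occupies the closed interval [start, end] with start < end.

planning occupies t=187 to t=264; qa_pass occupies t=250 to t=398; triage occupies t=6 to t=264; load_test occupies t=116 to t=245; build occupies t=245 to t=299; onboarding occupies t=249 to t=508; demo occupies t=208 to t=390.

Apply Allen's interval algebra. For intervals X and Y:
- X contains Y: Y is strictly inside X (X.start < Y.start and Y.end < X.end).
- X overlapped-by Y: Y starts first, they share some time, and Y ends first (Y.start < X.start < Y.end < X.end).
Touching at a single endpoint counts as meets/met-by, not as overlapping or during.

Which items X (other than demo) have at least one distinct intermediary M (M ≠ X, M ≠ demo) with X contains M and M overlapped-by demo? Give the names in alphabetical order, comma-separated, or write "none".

Target demo = [t=208, t=390].
Intermediaries M with M overlapped-by demo: onboarding, qa_pass.
Via onboarding — items with X contains onboarding: none.
Via qa_pass — items with X contains qa_pass: onboarding.
Union: onboarding.

onboarding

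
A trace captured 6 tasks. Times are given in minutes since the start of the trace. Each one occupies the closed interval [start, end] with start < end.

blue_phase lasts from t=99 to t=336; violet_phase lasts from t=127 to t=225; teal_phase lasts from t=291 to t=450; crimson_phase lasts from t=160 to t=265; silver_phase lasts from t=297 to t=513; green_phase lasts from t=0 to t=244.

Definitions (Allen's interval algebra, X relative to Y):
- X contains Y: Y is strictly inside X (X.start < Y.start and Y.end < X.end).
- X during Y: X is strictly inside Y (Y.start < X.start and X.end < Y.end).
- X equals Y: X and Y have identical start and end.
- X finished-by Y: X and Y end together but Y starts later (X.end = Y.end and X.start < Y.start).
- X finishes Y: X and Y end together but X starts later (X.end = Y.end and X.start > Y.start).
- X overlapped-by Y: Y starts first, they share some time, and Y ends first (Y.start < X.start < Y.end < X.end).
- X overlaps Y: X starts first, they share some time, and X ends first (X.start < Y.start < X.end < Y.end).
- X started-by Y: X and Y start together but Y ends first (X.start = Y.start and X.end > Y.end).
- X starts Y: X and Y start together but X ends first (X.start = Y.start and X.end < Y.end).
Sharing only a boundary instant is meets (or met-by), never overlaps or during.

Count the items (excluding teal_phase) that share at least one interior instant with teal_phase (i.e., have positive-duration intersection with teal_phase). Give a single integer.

Target teal_phase = [t=291, t=450].
blue_phase [t=99, t=336] → overlaps → counts.
crimson_phase [t=160, t=265] → before → no.
green_phase [t=0, t=244] → before → no.
silver_phase [t=297, t=513] → overlapped-by → counts.
violet_phase [t=127, t=225] → before → no.
Total: 2.

2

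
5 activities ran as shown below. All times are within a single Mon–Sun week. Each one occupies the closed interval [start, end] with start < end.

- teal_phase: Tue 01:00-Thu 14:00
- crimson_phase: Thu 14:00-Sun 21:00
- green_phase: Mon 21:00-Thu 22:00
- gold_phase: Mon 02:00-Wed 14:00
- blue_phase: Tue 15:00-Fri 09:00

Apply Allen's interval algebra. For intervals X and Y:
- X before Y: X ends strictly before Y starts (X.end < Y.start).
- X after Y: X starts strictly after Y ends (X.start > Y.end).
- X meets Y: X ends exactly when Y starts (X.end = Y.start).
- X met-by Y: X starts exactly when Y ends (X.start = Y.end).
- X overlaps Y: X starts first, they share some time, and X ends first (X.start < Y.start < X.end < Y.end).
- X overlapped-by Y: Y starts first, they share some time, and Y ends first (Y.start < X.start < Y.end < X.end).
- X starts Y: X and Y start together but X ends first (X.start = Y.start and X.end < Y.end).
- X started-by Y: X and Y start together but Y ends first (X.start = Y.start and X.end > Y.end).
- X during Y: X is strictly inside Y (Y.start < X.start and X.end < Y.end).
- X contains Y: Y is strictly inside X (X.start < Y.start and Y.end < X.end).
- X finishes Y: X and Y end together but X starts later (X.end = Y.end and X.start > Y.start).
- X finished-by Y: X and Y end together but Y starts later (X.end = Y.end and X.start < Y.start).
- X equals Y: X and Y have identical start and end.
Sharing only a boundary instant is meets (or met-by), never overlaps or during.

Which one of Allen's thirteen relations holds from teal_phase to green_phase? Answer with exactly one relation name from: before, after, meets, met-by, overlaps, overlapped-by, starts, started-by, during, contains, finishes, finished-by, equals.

teal_phase = [Tue 01:00, Thu 14:00]; green_phase = [Mon 21:00, Thu 22:00].
Compare endpoints: teal_phase.start > green_phase.start, teal_phase.start < green_phase.end, teal_phase.end > green_phase.start, teal_phase.end < green_phase.end.
That pattern is 'during'.

during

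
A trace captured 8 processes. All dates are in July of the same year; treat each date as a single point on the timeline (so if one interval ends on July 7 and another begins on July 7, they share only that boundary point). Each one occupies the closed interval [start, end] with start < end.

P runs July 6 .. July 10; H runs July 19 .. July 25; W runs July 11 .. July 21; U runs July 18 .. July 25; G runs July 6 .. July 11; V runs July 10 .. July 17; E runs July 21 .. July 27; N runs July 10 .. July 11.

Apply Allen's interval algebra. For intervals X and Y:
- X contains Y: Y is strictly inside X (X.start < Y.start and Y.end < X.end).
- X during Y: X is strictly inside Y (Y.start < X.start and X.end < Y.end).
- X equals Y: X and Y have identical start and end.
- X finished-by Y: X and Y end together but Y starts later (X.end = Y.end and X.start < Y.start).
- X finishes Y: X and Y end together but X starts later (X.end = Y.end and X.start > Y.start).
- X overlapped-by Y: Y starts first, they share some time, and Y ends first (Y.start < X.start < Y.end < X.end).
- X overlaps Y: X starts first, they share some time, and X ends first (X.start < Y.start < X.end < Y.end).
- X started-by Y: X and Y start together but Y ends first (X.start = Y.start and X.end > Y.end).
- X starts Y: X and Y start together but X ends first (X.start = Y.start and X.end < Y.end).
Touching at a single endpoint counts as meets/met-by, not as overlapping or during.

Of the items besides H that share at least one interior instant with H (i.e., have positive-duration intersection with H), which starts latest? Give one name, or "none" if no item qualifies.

Target H = [July 19, July 25].
E [July 21, July 27] → overlapped-by → candidate.
G [July 6, July 11] → before → excluded.
N [July 10, July 11] → before → excluded.
P [July 6, July 10] → before → excluded.
U [July 18, July 25] → finished-by → candidate.
V [July 10, July 17] → before → excluded.
W [July 11, July 21] → overlaps → candidate.
Among candidates, latest start is July 21 → E.

E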